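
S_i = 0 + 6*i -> [0, 6, 12, 18, 24]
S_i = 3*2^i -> [3, 6, 12, 24, 48]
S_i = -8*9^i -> [-8, -72, -648, -5832, -52488]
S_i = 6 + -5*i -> [6, 1, -4, -9, -14]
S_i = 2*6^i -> [2, 12, 72, 432, 2592]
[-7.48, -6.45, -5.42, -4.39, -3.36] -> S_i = -7.48 + 1.03*i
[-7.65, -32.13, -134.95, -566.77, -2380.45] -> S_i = -7.65*4.20^i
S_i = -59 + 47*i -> [-59, -12, 35, 82, 129]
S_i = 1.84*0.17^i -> [1.84, 0.31, 0.05, 0.01, 0.0]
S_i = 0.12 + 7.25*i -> [0.12, 7.37, 14.62, 21.87, 29.12]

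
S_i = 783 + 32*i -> [783, 815, 847, 879, 911]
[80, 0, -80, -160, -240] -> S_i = 80 + -80*i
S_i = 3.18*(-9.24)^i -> [3.18, -29.38, 271.5, -2508.67, 23180.08]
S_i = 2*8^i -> [2, 16, 128, 1024, 8192]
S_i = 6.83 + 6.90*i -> [6.83, 13.73, 20.63, 27.53, 34.43]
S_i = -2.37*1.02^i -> [-2.37, -2.42, -2.47, -2.52, -2.57]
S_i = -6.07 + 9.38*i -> [-6.07, 3.31, 12.69, 22.07, 31.45]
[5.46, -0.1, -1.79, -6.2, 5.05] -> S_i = Random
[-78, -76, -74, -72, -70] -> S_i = -78 + 2*i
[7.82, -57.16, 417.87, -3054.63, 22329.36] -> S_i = 7.82*(-7.31)^i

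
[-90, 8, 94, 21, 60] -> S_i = Random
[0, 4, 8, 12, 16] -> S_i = 0 + 4*i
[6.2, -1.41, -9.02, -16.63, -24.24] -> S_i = 6.20 + -7.61*i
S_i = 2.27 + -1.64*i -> [2.27, 0.63, -1.01, -2.65, -4.29]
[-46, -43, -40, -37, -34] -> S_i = -46 + 3*i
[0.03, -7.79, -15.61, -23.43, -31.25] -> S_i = 0.03 + -7.82*i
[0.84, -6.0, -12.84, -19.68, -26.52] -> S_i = 0.84 + -6.84*i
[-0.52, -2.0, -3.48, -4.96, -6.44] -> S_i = -0.52 + -1.48*i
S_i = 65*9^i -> [65, 585, 5265, 47385, 426465]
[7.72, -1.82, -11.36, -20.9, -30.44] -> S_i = 7.72 + -9.54*i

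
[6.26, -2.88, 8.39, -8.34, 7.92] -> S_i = Random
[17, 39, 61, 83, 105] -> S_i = 17 + 22*i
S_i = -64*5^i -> [-64, -320, -1600, -8000, -40000]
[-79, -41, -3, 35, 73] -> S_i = -79 + 38*i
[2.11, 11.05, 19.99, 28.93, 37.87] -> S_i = 2.11 + 8.94*i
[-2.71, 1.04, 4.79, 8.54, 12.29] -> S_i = -2.71 + 3.75*i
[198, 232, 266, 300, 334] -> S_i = 198 + 34*i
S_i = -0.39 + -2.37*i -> [-0.39, -2.76, -5.13, -7.5, -9.87]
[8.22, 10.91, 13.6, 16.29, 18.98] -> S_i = 8.22 + 2.69*i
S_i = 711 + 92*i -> [711, 803, 895, 987, 1079]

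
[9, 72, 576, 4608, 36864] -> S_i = 9*8^i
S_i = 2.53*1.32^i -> [2.53, 3.34, 4.41, 5.82, 7.68]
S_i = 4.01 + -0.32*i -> [4.01, 3.69, 3.37, 3.05, 2.73]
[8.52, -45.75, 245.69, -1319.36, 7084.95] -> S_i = 8.52*(-5.37)^i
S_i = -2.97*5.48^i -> [-2.97, -16.28, -89.19, -488.76, -2678.42]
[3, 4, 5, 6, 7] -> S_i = 3 + 1*i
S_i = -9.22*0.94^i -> [-9.22, -8.67, -8.15, -7.66, -7.2]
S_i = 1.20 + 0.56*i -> [1.2, 1.76, 2.32, 2.88, 3.44]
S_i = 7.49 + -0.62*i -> [7.49, 6.87, 6.25, 5.63, 5.01]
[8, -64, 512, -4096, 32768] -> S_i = 8*-8^i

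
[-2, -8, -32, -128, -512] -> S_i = -2*4^i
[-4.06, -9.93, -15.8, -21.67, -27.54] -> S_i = -4.06 + -5.87*i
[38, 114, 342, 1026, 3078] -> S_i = 38*3^i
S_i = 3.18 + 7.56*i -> [3.18, 10.74, 18.3, 25.86, 33.42]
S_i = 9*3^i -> [9, 27, 81, 243, 729]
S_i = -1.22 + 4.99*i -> [-1.22, 3.77, 8.76, 13.75, 18.74]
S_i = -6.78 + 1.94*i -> [-6.78, -4.84, -2.9, -0.96, 0.98]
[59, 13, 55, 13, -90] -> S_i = Random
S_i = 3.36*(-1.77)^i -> [3.36, -5.95, 10.53, -18.63, 32.98]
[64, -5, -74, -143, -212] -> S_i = 64 + -69*i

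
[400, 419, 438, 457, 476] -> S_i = 400 + 19*i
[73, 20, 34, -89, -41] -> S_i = Random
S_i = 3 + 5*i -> [3, 8, 13, 18, 23]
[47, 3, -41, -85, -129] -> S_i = 47 + -44*i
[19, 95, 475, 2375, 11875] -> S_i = 19*5^i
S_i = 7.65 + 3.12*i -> [7.65, 10.77, 13.89, 17.01, 20.13]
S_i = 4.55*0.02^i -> [4.55, 0.09, 0.0, 0.0, 0.0]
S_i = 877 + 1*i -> [877, 878, 879, 880, 881]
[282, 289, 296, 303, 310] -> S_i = 282 + 7*i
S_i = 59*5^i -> [59, 295, 1475, 7375, 36875]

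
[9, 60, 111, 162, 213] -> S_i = 9 + 51*i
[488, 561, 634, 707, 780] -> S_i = 488 + 73*i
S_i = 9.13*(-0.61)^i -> [9.13, -5.57, 3.4, -2.07, 1.26]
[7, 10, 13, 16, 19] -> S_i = 7 + 3*i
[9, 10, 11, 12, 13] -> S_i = 9 + 1*i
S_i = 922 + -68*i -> [922, 854, 786, 718, 650]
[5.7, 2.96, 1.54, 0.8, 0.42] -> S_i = 5.70*0.52^i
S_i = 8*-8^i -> [8, -64, 512, -4096, 32768]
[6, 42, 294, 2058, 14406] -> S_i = 6*7^i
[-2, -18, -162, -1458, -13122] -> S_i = -2*9^i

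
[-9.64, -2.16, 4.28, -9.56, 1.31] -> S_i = Random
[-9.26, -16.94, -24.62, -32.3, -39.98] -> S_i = -9.26 + -7.68*i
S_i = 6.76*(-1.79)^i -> [6.76, -12.1, 21.66, -38.77, 69.4]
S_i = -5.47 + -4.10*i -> [-5.47, -9.57, -13.67, -17.77, -21.87]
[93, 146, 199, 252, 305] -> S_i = 93 + 53*i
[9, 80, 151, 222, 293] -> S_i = 9 + 71*i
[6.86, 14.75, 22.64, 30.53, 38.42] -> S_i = 6.86 + 7.89*i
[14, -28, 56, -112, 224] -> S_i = 14*-2^i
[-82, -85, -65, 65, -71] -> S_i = Random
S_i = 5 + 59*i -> [5, 64, 123, 182, 241]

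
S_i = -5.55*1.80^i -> [-5.55, -9.99, -17.98, -32.37, -58.26]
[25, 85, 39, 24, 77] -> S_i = Random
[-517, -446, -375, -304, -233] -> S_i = -517 + 71*i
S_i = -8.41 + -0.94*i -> [-8.41, -9.35, -10.29, -11.23, -12.17]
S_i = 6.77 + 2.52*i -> [6.77, 9.29, 11.81, 14.33, 16.85]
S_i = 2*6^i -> [2, 12, 72, 432, 2592]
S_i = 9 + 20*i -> [9, 29, 49, 69, 89]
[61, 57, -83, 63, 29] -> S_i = Random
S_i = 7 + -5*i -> [7, 2, -3, -8, -13]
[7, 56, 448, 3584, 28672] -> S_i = 7*8^i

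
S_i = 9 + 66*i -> [9, 75, 141, 207, 273]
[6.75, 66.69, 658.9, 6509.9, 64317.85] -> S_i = 6.75*9.88^i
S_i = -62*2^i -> [-62, -124, -248, -496, -992]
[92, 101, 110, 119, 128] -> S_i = 92 + 9*i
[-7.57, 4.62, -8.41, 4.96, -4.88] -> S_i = Random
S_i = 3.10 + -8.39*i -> [3.1, -5.29, -13.68, -22.07, -30.46]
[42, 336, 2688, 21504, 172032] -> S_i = 42*8^i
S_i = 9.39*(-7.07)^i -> [9.39, -66.39, 469.36, -3318.36, 23460.82]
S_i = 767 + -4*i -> [767, 763, 759, 755, 751]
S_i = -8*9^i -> [-8, -72, -648, -5832, -52488]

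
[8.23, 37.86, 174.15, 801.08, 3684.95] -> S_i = 8.23*4.60^i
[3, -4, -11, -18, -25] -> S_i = 3 + -7*i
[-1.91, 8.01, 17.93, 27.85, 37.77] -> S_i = -1.91 + 9.92*i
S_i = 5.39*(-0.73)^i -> [5.39, -3.93, 2.87, -2.1, 1.53]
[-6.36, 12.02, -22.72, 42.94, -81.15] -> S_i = -6.36*(-1.89)^i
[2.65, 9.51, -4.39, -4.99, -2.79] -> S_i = Random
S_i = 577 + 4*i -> [577, 581, 585, 589, 593]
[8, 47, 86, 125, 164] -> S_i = 8 + 39*i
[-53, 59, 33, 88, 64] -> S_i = Random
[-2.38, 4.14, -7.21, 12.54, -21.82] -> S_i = -2.38*(-1.74)^i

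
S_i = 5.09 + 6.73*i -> [5.09, 11.82, 18.55, 25.28, 32.01]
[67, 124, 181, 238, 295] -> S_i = 67 + 57*i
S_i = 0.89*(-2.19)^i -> [0.89, -1.95, 4.27, -9.35, 20.47]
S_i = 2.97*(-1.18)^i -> [2.97, -3.5, 4.14, -4.88, 5.76]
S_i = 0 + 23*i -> [0, 23, 46, 69, 92]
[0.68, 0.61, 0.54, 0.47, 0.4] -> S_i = 0.68 + -0.07*i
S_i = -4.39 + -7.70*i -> [-4.39, -12.09, -19.79, -27.49, -35.19]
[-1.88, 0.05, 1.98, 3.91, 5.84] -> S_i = -1.88 + 1.93*i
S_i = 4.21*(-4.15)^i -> [4.21, -17.47, 72.51, -300.9, 1248.75]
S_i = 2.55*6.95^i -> [2.55, 17.72, 123.17, 856.04, 5949.49]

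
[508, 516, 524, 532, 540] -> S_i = 508 + 8*i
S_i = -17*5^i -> [-17, -85, -425, -2125, -10625]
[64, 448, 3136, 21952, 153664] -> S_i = 64*7^i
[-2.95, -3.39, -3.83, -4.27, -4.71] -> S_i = -2.95 + -0.44*i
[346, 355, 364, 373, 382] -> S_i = 346 + 9*i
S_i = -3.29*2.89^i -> [-3.29, -9.51, -27.48, -79.41, -229.5]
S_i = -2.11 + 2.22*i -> [-2.11, 0.11, 2.33, 4.55, 6.77]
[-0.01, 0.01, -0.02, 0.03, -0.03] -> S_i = -0.01*(-1.36)^i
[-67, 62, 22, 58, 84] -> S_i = Random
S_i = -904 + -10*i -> [-904, -914, -924, -934, -944]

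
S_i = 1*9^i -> [1, 9, 81, 729, 6561]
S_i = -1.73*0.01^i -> [-1.73, -0.02, -0.0, -0.0, -0.0]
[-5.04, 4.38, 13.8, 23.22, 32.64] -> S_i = -5.04 + 9.42*i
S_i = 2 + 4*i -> [2, 6, 10, 14, 18]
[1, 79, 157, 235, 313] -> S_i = 1 + 78*i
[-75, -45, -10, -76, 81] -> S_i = Random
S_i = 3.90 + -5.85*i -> [3.9, -1.95, -7.8, -13.65, -19.5]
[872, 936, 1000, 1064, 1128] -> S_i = 872 + 64*i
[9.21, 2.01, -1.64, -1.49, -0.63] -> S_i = Random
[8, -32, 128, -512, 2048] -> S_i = 8*-4^i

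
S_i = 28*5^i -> [28, 140, 700, 3500, 17500]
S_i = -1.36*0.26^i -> [-1.36, -0.35, -0.09, -0.02, -0.01]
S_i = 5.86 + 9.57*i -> [5.86, 15.43, 25.0, 34.57, 44.14]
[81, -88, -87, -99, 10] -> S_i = Random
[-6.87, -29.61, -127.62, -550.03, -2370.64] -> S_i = -6.87*4.31^i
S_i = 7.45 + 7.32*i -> [7.45, 14.77, 22.09, 29.41, 36.73]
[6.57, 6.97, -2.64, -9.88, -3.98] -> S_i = Random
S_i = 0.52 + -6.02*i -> [0.52, -5.5, -11.52, -17.54, -23.56]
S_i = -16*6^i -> [-16, -96, -576, -3456, -20736]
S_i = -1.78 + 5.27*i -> [-1.78, 3.49, 8.76, 14.03, 19.3]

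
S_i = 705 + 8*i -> [705, 713, 721, 729, 737]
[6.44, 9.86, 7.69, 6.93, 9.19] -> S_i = Random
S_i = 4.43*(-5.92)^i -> [4.43, -26.23, 155.26, -919.11, 5441.15]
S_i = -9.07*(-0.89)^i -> [-9.07, 8.07, -7.18, 6.39, -5.69]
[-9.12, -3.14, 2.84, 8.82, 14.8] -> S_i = -9.12 + 5.98*i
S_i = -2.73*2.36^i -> [-2.73, -6.44, -15.21, -35.88, -84.69]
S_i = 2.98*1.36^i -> [2.98, 4.05, 5.51, 7.5, 10.19]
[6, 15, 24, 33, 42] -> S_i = 6 + 9*i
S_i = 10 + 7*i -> [10, 17, 24, 31, 38]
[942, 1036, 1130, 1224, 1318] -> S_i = 942 + 94*i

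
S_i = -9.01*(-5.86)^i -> [-9.01, 52.8, -309.4, 1813.08, -10624.67]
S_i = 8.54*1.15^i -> [8.54, 9.82, 11.29, 12.99, 14.94]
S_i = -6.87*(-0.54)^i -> [-6.87, 3.71, -2.0, 1.08, -0.58]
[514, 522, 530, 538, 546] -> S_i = 514 + 8*i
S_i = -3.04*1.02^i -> [-3.04, -3.1, -3.16, -3.23, -3.29]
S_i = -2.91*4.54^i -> [-2.91, -13.21, -59.98, -272.31, -1236.28]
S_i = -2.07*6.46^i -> [-2.07, -13.37, -86.38, -558.04, -3604.96]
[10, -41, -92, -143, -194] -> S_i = 10 + -51*i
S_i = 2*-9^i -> [2, -18, 162, -1458, 13122]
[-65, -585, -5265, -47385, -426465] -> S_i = -65*9^i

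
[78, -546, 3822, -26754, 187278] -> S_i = 78*-7^i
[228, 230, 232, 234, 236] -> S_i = 228 + 2*i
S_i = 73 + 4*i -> [73, 77, 81, 85, 89]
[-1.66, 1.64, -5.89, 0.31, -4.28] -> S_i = Random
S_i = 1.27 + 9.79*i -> [1.27, 11.06, 20.85, 30.64, 40.43]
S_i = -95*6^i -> [-95, -570, -3420, -20520, -123120]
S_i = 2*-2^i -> [2, -4, 8, -16, 32]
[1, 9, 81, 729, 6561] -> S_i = 1*9^i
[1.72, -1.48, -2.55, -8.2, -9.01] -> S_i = Random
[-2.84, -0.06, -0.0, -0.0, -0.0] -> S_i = -2.84*0.02^i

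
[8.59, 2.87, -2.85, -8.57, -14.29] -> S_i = 8.59 + -5.72*i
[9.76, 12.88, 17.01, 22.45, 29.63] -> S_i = 9.76*1.32^i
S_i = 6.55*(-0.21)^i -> [6.55, -1.38, 0.29, -0.06, 0.01]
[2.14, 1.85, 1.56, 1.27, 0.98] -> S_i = 2.14 + -0.29*i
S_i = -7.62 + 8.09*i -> [-7.62, 0.47, 8.56, 16.65, 24.74]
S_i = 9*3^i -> [9, 27, 81, 243, 729]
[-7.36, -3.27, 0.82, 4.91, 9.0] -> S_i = -7.36 + 4.09*i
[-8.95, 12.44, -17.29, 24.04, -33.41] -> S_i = -8.95*(-1.39)^i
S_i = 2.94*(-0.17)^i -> [2.94, -0.5, 0.08, -0.01, 0.0]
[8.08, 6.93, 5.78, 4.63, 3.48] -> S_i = 8.08 + -1.15*i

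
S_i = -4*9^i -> [-4, -36, -324, -2916, -26244]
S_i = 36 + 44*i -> [36, 80, 124, 168, 212]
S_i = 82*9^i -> [82, 738, 6642, 59778, 538002]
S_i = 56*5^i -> [56, 280, 1400, 7000, 35000]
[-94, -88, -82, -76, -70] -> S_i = -94 + 6*i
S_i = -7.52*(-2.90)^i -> [-7.52, 21.81, -63.24, 183.41, -531.88]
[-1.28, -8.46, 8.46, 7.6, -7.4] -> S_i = Random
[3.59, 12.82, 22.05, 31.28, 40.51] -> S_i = 3.59 + 9.23*i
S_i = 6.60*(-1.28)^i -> [6.6, -8.45, 10.81, -13.84, 17.72]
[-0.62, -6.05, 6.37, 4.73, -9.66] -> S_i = Random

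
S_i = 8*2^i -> [8, 16, 32, 64, 128]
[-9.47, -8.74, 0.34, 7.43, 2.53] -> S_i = Random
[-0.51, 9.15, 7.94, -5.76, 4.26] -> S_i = Random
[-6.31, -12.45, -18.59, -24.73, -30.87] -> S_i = -6.31 + -6.14*i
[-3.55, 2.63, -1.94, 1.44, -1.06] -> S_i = -3.55*(-0.74)^i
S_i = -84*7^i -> [-84, -588, -4116, -28812, -201684]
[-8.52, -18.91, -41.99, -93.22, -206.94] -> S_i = -8.52*2.22^i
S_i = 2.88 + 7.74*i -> [2.88, 10.62, 18.36, 26.1, 33.84]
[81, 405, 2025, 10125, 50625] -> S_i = 81*5^i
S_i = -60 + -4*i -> [-60, -64, -68, -72, -76]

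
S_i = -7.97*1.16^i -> [-7.97, -9.25, -10.72, -12.44, -14.43]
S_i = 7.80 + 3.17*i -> [7.8, 10.97, 14.14, 17.31, 20.48]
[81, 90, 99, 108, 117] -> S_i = 81 + 9*i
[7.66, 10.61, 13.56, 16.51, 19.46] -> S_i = 7.66 + 2.95*i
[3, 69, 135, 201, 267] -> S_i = 3 + 66*i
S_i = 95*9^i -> [95, 855, 7695, 69255, 623295]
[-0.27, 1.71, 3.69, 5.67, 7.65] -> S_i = -0.27 + 1.98*i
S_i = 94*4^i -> [94, 376, 1504, 6016, 24064]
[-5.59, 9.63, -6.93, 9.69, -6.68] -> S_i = Random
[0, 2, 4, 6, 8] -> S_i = 0 + 2*i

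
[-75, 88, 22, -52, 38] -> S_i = Random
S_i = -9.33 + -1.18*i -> [-9.33, -10.51, -11.69, -12.87, -14.05]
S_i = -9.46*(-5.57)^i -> [-9.46, 52.69, -293.5, 1634.77, -9105.67]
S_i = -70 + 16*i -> [-70, -54, -38, -22, -6]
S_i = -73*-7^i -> [-73, 511, -3577, 25039, -175273]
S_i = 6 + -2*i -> [6, 4, 2, 0, -2]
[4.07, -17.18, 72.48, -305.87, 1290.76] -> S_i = 4.07*(-4.22)^i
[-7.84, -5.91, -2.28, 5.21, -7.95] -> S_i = Random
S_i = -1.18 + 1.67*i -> [-1.18, 0.49, 2.16, 3.83, 5.5]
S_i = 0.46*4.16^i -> [0.46, 1.91, 7.96, 33.12, 137.76]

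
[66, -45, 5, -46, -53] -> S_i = Random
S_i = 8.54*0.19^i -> [8.54, 1.62, 0.31, 0.06, 0.01]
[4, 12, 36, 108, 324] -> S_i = 4*3^i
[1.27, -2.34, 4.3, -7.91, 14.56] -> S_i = 1.27*(-1.84)^i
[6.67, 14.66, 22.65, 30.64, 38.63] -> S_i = 6.67 + 7.99*i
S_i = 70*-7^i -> [70, -490, 3430, -24010, 168070]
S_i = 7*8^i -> [7, 56, 448, 3584, 28672]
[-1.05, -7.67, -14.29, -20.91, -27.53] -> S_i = -1.05 + -6.62*i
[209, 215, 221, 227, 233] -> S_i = 209 + 6*i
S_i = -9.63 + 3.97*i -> [-9.63, -5.66, -1.69, 2.28, 6.25]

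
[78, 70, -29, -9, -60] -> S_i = Random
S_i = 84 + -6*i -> [84, 78, 72, 66, 60]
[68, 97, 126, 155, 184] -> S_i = 68 + 29*i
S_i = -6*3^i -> [-6, -18, -54, -162, -486]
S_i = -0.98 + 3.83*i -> [-0.98, 2.85, 6.68, 10.51, 14.34]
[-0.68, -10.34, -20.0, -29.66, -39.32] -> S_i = -0.68 + -9.66*i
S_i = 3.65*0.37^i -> [3.65, 1.35, 0.5, 0.18, 0.07]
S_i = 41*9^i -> [41, 369, 3321, 29889, 269001]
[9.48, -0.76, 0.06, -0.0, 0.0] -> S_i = 9.48*(-0.08)^i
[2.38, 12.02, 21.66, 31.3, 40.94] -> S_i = 2.38 + 9.64*i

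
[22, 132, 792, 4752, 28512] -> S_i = 22*6^i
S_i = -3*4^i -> [-3, -12, -48, -192, -768]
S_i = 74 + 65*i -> [74, 139, 204, 269, 334]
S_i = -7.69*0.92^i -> [-7.69, -7.07, -6.51, -5.99, -5.51]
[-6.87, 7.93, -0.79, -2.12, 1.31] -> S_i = Random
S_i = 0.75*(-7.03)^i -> [0.75, -5.27, 37.07, -260.57, 1831.82]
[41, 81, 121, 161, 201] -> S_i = 41 + 40*i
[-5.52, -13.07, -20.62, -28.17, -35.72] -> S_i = -5.52 + -7.55*i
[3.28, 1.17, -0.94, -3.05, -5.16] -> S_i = 3.28 + -2.11*i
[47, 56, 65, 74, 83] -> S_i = 47 + 9*i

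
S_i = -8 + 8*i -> [-8, 0, 8, 16, 24]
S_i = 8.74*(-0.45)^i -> [8.74, -3.93, 1.77, -0.8, 0.36]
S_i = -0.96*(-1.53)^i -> [-0.96, 1.47, -2.25, 3.44, -5.26]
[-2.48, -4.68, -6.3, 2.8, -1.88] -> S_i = Random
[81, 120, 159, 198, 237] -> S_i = 81 + 39*i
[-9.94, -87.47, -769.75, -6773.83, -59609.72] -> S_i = -9.94*8.80^i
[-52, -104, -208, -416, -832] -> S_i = -52*2^i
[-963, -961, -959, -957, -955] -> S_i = -963 + 2*i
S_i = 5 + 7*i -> [5, 12, 19, 26, 33]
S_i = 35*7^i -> [35, 245, 1715, 12005, 84035]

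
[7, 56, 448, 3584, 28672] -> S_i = 7*8^i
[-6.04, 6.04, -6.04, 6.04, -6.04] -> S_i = -6.04*(-1.00)^i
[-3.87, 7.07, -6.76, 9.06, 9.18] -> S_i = Random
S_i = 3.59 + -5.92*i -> [3.59, -2.33, -8.25, -14.17, -20.09]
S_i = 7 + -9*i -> [7, -2, -11, -20, -29]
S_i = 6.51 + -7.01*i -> [6.51, -0.5, -7.51, -14.52, -21.53]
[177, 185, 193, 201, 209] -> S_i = 177 + 8*i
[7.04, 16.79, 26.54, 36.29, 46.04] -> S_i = 7.04 + 9.75*i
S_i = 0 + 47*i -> [0, 47, 94, 141, 188]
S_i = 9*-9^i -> [9, -81, 729, -6561, 59049]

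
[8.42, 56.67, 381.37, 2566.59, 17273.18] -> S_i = 8.42*6.73^i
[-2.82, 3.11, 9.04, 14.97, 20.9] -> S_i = -2.82 + 5.93*i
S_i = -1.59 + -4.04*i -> [-1.59, -5.63, -9.67, -13.71, -17.75]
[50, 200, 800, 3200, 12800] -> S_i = 50*4^i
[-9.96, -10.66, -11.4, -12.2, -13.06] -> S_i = -9.96*1.07^i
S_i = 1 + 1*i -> [1, 2, 3, 4, 5]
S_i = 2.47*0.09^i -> [2.47, 0.22, 0.02, 0.0, 0.0]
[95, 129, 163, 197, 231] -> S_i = 95 + 34*i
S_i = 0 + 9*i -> [0, 9, 18, 27, 36]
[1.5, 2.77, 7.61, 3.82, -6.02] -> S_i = Random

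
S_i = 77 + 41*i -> [77, 118, 159, 200, 241]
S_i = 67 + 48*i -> [67, 115, 163, 211, 259]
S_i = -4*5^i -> [-4, -20, -100, -500, -2500]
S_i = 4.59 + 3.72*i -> [4.59, 8.31, 12.03, 15.75, 19.47]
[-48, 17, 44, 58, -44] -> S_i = Random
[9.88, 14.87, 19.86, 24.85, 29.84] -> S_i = 9.88 + 4.99*i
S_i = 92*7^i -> [92, 644, 4508, 31556, 220892]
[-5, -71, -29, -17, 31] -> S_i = Random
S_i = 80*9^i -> [80, 720, 6480, 58320, 524880]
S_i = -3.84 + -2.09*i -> [-3.84, -5.93, -8.02, -10.11, -12.2]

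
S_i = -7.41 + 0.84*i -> [-7.41, -6.57, -5.73, -4.89, -4.05]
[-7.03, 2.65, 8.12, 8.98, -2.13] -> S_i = Random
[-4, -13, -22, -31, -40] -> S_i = -4 + -9*i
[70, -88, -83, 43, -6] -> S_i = Random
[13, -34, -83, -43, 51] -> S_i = Random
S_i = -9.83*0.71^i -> [-9.83, -6.98, -4.96, -3.52, -2.5]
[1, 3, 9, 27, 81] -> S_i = 1*3^i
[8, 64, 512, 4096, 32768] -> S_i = 8*8^i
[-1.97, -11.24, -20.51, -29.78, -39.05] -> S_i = -1.97 + -9.27*i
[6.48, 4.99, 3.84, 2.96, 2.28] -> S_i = 6.48*0.77^i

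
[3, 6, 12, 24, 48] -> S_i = 3*2^i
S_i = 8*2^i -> [8, 16, 32, 64, 128]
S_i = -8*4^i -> [-8, -32, -128, -512, -2048]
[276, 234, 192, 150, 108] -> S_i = 276 + -42*i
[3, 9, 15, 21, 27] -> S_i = 3 + 6*i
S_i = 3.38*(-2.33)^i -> [3.38, -7.88, 18.35, -42.75, 99.62]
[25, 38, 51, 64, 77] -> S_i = 25 + 13*i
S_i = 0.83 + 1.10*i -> [0.83, 1.93, 3.03, 4.13, 5.23]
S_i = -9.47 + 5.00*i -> [-9.47, -4.47, 0.53, 5.53, 10.53]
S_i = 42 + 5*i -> [42, 47, 52, 57, 62]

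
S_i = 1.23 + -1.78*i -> [1.23, -0.55, -2.33, -4.11, -5.89]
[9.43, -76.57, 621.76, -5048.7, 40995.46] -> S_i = 9.43*(-8.12)^i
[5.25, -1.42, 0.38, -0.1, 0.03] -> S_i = 5.25*(-0.27)^i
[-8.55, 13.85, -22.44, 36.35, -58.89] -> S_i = -8.55*(-1.62)^i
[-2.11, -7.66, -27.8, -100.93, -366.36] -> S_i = -2.11*3.63^i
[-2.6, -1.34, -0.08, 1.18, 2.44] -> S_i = -2.60 + 1.26*i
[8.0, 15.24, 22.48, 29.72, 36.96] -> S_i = 8.00 + 7.24*i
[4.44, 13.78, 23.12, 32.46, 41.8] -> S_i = 4.44 + 9.34*i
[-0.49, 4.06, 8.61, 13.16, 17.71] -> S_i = -0.49 + 4.55*i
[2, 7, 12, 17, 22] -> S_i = 2 + 5*i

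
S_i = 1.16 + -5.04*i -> [1.16, -3.88, -8.92, -13.96, -19.0]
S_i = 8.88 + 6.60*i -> [8.88, 15.48, 22.08, 28.68, 35.28]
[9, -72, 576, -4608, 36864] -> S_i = 9*-8^i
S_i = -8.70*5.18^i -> [-8.7, -45.07, -233.44, -1209.23, -6263.81]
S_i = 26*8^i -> [26, 208, 1664, 13312, 106496]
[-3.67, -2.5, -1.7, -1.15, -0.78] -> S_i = -3.67*0.68^i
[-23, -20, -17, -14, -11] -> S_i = -23 + 3*i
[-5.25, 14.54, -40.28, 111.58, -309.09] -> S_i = -5.25*(-2.77)^i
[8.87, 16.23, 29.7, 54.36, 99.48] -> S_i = 8.87*1.83^i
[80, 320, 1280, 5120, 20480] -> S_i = 80*4^i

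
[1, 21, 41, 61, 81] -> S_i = 1 + 20*i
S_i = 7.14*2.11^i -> [7.14, 15.07, 31.79, 67.07, 141.52]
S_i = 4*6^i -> [4, 24, 144, 864, 5184]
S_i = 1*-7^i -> [1, -7, 49, -343, 2401]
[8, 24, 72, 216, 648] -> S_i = 8*3^i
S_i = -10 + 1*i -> [-10, -9, -8, -7, -6]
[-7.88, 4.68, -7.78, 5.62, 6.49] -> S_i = Random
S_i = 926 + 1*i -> [926, 927, 928, 929, 930]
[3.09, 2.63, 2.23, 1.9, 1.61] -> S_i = 3.09*0.85^i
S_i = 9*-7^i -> [9, -63, 441, -3087, 21609]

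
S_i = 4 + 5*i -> [4, 9, 14, 19, 24]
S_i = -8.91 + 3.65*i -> [-8.91, -5.26, -1.61, 2.04, 5.69]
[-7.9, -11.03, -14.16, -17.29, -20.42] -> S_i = -7.90 + -3.13*i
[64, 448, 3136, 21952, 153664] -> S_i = 64*7^i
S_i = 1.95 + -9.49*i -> [1.95, -7.54, -17.03, -26.52, -36.01]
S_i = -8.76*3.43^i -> [-8.76, -30.05, -103.06, -353.5, -1212.5]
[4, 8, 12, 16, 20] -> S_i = 4 + 4*i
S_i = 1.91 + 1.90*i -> [1.91, 3.81, 5.71, 7.61, 9.51]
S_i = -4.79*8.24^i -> [-4.79, -39.47, -325.23, -2679.89, -22082.3]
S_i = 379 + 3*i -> [379, 382, 385, 388, 391]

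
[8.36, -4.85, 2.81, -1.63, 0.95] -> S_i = 8.36*(-0.58)^i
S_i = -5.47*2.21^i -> [-5.47, -12.09, -26.72, -59.04, -130.48]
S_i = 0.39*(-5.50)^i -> [0.39, -2.14, 11.8, -64.89, 356.87]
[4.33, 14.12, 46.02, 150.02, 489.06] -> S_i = 4.33*3.26^i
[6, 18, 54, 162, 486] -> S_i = 6*3^i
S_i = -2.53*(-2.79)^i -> [-2.53, 7.06, -19.69, 54.95, -153.3]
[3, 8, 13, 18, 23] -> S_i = 3 + 5*i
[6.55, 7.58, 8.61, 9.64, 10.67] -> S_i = 6.55 + 1.03*i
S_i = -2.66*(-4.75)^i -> [-2.66, 12.64, -60.02, 285.08, -1354.12]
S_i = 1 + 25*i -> [1, 26, 51, 76, 101]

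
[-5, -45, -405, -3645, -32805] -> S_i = -5*9^i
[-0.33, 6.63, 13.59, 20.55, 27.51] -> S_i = -0.33 + 6.96*i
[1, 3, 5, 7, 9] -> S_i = 1 + 2*i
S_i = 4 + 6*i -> [4, 10, 16, 22, 28]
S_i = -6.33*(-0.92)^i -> [-6.33, 5.82, -5.36, 4.93, -4.53]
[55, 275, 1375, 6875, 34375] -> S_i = 55*5^i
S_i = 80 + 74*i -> [80, 154, 228, 302, 376]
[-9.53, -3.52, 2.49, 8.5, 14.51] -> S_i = -9.53 + 6.01*i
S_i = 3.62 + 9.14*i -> [3.62, 12.76, 21.9, 31.04, 40.18]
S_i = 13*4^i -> [13, 52, 208, 832, 3328]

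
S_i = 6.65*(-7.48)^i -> [6.65, -49.74, 372.07, -2783.08, 20817.47]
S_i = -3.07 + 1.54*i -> [-3.07, -1.53, 0.01, 1.55, 3.09]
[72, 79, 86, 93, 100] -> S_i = 72 + 7*i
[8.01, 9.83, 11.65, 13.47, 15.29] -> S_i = 8.01 + 1.82*i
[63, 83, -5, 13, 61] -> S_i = Random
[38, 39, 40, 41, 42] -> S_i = 38 + 1*i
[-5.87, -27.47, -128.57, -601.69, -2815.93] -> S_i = -5.87*4.68^i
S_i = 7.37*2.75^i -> [7.37, 20.27, 55.74, 153.27, 421.5]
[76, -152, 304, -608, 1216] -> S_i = 76*-2^i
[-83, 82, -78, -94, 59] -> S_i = Random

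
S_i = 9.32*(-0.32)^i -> [9.32, -2.98, 0.95, -0.31, 0.1]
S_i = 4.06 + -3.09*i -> [4.06, 0.97, -2.12, -5.21, -8.3]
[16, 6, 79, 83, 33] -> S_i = Random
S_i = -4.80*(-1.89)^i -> [-4.8, 9.07, -17.15, 32.41, -61.25]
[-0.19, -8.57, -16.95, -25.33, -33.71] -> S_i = -0.19 + -8.38*i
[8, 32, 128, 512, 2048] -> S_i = 8*4^i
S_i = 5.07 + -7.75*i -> [5.07, -2.68, -10.43, -18.18, -25.93]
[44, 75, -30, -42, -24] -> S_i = Random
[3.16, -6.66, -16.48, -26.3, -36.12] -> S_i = 3.16 + -9.82*i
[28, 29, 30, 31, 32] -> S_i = 28 + 1*i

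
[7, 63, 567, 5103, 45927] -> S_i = 7*9^i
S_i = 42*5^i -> [42, 210, 1050, 5250, 26250]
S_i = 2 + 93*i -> [2, 95, 188, 281, 374]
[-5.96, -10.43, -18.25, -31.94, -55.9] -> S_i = -5.96*1.75^i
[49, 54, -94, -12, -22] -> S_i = Random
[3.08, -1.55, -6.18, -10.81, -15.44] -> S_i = 3.08 + -4.63*i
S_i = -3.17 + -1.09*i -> [-3.17, -4.26, -5.35, -6.44, -7.53]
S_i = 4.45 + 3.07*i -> [4.45, 7.52, 10.59, 13.66, 16.73]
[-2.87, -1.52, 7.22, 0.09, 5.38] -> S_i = Random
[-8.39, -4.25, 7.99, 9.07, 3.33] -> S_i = Random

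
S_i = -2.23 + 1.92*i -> [-2.23, -0.31, 1.61, 3.53, 5.45]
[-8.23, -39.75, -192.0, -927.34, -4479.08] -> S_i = -8.23*4.83^i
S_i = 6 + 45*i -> [6, 51, 96, 141, 186]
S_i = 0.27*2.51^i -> [0.27, 0.68, 1.7, 4.27, 10.72]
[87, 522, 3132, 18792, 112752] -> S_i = 87*6^i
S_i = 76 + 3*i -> [76, 79, 82, 85, 88]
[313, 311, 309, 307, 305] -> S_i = 313 + -2*i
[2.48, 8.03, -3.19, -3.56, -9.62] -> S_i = Random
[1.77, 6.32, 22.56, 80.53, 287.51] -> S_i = 1.77*3.57^i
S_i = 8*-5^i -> [8, -40, 200, -1000, 5000]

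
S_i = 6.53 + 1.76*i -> [6.53, 8.29, 10.05, 11.81, 13.57]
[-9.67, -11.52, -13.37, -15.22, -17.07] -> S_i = -9.67 + -1.85*i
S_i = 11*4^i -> [11, 44, 176, 704, 2816]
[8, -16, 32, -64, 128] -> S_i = 8*-2^i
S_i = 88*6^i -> [88, 528, 3168, 19008, 114048]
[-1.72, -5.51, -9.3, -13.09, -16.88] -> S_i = -1.72 + -3.79*i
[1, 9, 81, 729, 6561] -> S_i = 1*9^i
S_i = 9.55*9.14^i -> [9.55, 87.29, 797.8, 7291.92, 66648.16]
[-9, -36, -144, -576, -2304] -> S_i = -9*4^i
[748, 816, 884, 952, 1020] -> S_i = 748 + 68*i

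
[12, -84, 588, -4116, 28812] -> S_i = 12*-7^i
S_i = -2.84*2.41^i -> [-2.84, -6.84, -16.5, -39.75, -95.8]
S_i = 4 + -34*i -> [4, -30, -64, -98, -132]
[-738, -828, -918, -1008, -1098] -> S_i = -738 + -90*i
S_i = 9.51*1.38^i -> [9.51, 13.12, 18.11, 24.99, 34.49]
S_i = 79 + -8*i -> [79, 71, 63, 55, 47]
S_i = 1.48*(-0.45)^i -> [1.48, -0.67, 0.3, -0.13, 0.06]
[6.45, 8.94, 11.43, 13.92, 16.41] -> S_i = 6.45 + 2.49*i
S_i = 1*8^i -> [1, 8, 64, 512, 4096]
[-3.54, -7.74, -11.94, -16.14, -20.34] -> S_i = -3.54 + -4.20*i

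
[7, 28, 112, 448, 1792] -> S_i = 7*4^i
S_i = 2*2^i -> [2, 4, 8, 16, 32]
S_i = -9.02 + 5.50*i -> [-9.02, -3.52, 1.98, 7.48, 12.98]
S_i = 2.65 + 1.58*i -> [2.65, 4.23, 5.81, 7.39, 8.97]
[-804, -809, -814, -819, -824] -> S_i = -804 + -5*i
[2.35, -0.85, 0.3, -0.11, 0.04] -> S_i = 2.35*(-0.36)^i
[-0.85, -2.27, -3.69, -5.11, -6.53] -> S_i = -0.85 + -1.42*i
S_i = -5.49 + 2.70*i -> [-5.49, -2.79, -0.09, 2.61, 5.31]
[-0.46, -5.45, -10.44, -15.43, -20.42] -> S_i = -0.46 + -4.99*i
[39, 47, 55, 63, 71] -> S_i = 39 + 8*i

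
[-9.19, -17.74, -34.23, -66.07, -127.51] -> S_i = -9.19*1.93^i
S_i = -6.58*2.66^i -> [-6.58, -17.5, -46.56, -123.84, -329.42]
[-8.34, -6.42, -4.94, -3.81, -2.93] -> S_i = -8.34*0.77^i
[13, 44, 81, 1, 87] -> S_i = Random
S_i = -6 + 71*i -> [-6, 65, 136, 207, 278]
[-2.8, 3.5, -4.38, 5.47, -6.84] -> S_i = -2.80*(-1.25)^i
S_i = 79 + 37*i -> [79, 116, 153, 190, 227]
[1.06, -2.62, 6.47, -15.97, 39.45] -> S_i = 1.06*(-2.47)^i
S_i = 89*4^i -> [89, 356, 1424, 5696, 22784]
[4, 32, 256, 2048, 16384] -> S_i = 4*8^i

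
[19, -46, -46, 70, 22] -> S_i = Random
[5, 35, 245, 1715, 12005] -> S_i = 5*7^i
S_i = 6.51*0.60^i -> [6.51, 3.91, 2.34, 1.41, 0.84]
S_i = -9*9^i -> [-9, -81, -729, -6561, -59049]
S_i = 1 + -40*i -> [1, -39, -79, -119, -159]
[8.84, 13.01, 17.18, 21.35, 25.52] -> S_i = 8.84 + 4.17*i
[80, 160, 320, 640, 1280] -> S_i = 80*2^i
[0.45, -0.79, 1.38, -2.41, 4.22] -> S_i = 0.45*(-1.75)^i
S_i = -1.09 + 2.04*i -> [-1.09, 0.95, 2.99, 5.03, 7.07]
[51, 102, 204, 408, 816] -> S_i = 51*2^i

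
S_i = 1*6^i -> [1, 6, 36, 216, 1296]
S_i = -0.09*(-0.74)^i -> [-0.09, 0.07, -0.05, 0.04, -0.03]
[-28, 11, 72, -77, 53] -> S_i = Random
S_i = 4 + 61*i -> [4, 65, 126, 187, 248]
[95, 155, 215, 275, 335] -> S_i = 95 + 60*i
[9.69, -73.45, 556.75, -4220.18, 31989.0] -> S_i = 9.69*(-7.58)^i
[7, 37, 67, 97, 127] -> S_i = 7 + 30*i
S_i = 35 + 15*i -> [35, 50, 65, 80, 95]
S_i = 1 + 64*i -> [1, 65, 129, 193, 257]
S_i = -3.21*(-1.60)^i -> [-3.21, 5.14, -8.22, 13.15, -21.04]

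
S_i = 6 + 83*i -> [6, 89, 172, 255, 338]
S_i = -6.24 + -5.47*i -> [-6.24, -11.71, -17.18, -22.65, -28.12]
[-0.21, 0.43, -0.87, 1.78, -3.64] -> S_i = -0.21*(-2.04)^i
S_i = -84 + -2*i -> [-84, -86, -88, -90, -92]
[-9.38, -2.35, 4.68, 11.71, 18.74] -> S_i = -9.38 + 7.03*i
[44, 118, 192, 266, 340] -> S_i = 44 + 74*i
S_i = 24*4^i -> [24, 96, 384, 1536, 6144]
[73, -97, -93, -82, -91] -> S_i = Random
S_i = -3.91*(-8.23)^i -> [-3.91, 32.18, -264.84, 2179.6, -17938.09]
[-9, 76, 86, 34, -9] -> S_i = Random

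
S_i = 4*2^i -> [4, 8, 16, 32, 64]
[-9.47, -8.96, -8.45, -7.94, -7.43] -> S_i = -9.47 + 0.51*i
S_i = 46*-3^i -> [46, -138, 414, -1242, 3726]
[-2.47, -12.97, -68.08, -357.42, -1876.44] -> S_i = -2.47*5.25^i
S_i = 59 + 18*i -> [59, 77, 95, 113, 131]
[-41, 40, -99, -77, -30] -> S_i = Random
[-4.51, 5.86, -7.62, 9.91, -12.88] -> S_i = -4.51*(-1.30)^i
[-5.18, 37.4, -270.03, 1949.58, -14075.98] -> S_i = -5.18*(-7.22)^i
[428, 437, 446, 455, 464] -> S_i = 428 + 9*i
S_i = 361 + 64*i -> [361, 425, 489, 553, 617]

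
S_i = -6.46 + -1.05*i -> [-6.46, -7.51, -8.56, -9.61, -10.66]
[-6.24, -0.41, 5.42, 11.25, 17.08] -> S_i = -6.24 + 5.83*i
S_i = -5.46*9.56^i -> [-5.46, -52.2, -499.01, -4770.53, -45606.23]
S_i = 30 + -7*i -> [30, 23, 16, 9, 2]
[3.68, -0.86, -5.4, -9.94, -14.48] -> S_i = 3.68 + -4.54*i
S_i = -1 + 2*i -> [-1, 1, 3, 5, 7]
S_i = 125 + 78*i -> [125, 203, 281, 359, 437]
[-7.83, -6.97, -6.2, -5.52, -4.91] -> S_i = -7.83*0.89^i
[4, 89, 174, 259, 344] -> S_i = 4 + 85*i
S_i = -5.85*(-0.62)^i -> [-5.85, 3.63, -2.25, 1.39, -0.86]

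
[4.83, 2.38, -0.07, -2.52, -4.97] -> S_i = 4.83 + -2.45*i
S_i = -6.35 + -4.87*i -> [-6.35, -11.22, -16.09, -20.96, -25.83]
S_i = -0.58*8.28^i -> [-0.58, -4.8, -39.76, -329.24, -2726.15]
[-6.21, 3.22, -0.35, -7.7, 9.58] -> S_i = Random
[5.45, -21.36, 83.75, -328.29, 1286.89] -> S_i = 5.45*(-3.92)^i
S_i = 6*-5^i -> [6, -30, 150, -750, 3750]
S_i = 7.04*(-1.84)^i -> [7.04, -12.95, 23.83, -43.86, 80.69]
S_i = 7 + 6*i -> [7, 13, 19, 25, 31]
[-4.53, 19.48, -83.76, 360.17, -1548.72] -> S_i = -4.53*(-4.30)^i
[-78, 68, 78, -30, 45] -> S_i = Random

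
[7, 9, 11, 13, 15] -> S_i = 7 + 2*i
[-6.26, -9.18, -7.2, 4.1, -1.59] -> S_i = Random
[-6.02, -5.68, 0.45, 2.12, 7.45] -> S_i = Random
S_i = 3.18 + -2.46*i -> [3.18, 0.72, -1.74, -4.2, -6.66]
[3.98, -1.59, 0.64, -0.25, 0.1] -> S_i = 3.98*(-0.40)^i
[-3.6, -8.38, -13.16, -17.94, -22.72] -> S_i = -3.60 + -4.78*i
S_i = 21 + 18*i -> [21, 39, 57, 75, 93]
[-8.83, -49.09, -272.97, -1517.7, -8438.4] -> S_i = -8.83*5.56^i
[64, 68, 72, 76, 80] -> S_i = 64 + 4*i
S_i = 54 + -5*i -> [54, 49, 44, 39, 34]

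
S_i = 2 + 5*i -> [2, 7, 12, 17, 22]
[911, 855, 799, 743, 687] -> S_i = 911 + -56*i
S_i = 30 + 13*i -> [30, 43, 56, 69, 82]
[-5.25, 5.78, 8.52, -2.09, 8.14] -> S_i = Random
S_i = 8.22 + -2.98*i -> [8.22, 5.24, 2.26, -0.72, -3.7]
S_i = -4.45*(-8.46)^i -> [-4.45, 37.65, -318.49, 2694.46, -22795.1]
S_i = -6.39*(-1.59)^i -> [-6.39, 10.16, -16.15, 25.69, -40.84]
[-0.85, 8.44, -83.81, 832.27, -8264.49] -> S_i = -0.85*(-9.93)^i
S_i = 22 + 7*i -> [22, 29, 36, 43, 50]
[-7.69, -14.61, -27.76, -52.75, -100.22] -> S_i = -7.69*1.90^i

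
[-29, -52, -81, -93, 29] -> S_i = Random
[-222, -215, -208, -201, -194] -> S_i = -222 + 7*i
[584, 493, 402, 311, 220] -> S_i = 584 + -91*i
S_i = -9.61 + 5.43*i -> [-9.61, -4.18, 1.25, 6.68, 12.11]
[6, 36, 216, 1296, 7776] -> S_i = 6*6^i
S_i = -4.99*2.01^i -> [-4.99, -10.03, -20.16, -40.52, -81.45]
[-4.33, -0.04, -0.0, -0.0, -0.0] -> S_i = -4.33*0.01^i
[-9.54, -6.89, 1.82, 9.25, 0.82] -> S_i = Random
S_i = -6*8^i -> [-6, -48, -384, -3072, -24576]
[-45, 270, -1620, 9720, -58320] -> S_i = -45*-6^i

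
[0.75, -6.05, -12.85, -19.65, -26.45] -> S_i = 0.75 + -6.80*i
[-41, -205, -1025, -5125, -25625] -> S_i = -41*5^i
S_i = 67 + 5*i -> [67, 72, 77, 82, 87]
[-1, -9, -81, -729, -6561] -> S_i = -1*9^i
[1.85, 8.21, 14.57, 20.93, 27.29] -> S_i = 1.85 + 6.36*i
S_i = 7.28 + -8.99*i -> [7.28, -1.71, -10.7, -19.69, -28.68]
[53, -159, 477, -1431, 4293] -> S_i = 53*-3^i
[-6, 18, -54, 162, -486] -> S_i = -6*-3^i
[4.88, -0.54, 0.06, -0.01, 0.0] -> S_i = 4.88*(-0.11)^i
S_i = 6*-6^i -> [6, -36, 216, -1296, 7776]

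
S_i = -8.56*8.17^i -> [-8.56, -69.94, -571.37, -4668.1, -38138.36]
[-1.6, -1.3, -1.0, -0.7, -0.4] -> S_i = -1.60 + 0.30*i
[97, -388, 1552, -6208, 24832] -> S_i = 97*-4^i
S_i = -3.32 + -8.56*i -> [-3.32, -11.88, -20.44, -29.0, -37.56]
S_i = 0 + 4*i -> [0, 4, 8, 12, 16]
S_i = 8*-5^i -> [8, -40, 200, -1000, 5000]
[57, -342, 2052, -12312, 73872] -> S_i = 57*-6^i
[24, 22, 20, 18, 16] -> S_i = 24 + -2*i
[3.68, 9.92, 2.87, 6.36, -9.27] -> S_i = Random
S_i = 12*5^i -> [12, 60, 300, 1500, 7500]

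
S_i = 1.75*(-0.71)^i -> [1.75, -1.24, 0.88, -0.63, 0.44]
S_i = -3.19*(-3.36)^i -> [-3.19, 10.72, -36.01, 121.01, -406.58]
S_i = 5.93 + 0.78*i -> [5.93, 6.71, 7.49, 8.27, 9.05]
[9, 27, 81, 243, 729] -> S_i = 9*3^i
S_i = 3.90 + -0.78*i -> [3.9, 3.12, 2.34, 1.56, 0.78]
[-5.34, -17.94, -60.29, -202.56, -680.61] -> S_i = -5.34*3.36^i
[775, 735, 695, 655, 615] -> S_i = 775 + -40*i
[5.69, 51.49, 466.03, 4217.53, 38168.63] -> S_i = 5.69*9.05^i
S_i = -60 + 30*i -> [-60, -30, 0, 30, 60]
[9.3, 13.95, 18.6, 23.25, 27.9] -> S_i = 9.30 + 4.65*i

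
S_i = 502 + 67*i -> [502, 569, 636, 703, 770]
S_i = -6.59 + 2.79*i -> [-6.59, -3.8, -1.01, 1.78, 4.57]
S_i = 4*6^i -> [4, 24, 144, 864, 5184]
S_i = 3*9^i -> [3, 27, 243, 2187, 19683]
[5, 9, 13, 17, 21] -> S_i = 5 + 4*i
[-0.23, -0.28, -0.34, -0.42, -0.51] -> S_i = -0.23*1.22^i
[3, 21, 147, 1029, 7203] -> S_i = 3*7^i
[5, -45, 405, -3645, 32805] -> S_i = 5*-9^i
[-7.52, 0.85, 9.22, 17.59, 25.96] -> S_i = -7.52 + 8.37*i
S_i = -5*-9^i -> [-5, 45, -405, 3645, -32805]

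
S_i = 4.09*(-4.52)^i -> [4.09, -18.49, 83.56, -377.69, 1707.17]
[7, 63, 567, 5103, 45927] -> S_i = 7*9^i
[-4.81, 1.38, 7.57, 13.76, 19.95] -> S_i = -4.81 + 6.19*i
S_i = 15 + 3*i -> [15, 18, 21, 24, 27]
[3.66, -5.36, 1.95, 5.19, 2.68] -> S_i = Random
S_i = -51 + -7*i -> [-51, -58, -65, -72, -79]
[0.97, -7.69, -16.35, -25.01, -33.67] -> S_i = 0.97 + -8.66*i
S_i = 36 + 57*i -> [36, 93, 150, 207, 264]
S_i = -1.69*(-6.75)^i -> [-1.69, 11.41, -77.0, 519.75, -3508.34]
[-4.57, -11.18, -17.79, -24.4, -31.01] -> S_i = -4.57 + -6.61*i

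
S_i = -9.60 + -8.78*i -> [-9.6, -18.38, -27.16, -35.94, -44.72]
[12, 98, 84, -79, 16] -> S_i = Random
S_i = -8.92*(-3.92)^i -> [-8.92, 34.97, -137.07, 537.31, -2106.25]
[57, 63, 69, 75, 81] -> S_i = 57 + 6*i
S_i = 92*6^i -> [92, 552, 3312, 19872, 119232]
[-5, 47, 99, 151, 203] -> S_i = -5 + 52*i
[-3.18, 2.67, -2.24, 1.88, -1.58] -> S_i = -3.18*(-0.84)^i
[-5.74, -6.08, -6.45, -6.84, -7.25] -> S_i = -5.74*1.06^i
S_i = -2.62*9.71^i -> [-2.62, -25.44, -247.02, -2398.61, -23290.47]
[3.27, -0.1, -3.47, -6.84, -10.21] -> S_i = 3.27 + -3.37*i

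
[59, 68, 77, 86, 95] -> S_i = 59 + 9*i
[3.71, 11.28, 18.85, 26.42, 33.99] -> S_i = 3.71 + 7.57*i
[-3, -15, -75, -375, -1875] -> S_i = -3*5^i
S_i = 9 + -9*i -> [9, 0, -9, -18, -27]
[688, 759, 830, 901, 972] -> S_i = 688 + 71*i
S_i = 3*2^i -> [3, 6, 12, 24, 48]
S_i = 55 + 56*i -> [55, 111, 167, 223, 279]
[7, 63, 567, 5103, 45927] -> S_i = 7*9^i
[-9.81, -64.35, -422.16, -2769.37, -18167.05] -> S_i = -9.81*6.56^i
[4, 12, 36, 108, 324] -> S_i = 4*3^i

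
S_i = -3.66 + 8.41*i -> [-3.66, 4.75, 13.16, 21.57, 29.98]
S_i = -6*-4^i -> [-6, 24, -96, 384, -1536]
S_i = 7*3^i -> [7, 21, 63, 189, 567]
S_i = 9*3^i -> [9, 27, 81, 243, 729]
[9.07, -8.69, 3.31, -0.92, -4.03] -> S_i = Random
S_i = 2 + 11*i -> [2, 13, 24, 35, 46]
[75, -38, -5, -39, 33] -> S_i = Random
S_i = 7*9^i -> [7, 63, 567, 5103, 45927]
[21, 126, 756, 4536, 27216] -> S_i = 21*6^i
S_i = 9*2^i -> [9, 18, 36, 72, 144]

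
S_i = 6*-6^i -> [6, -36, 216, -1296, 7776]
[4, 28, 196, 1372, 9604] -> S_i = 4*7^i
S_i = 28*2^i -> [28, 56, 112, 224, 448]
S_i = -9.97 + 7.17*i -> [-9.97, -2.8, 4.37, 11.54, 18.71]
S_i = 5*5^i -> [5, 25, 125, 625, 3125]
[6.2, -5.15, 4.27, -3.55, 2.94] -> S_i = 6.20*(-0.83)^i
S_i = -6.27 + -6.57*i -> [-6.27, -12.84, -19.41, -25.98, -32.55]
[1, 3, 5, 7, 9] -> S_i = 1 + 2*i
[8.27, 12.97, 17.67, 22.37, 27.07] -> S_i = 8.27 + 4.70*i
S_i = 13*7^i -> [13, 91, 637, 4459, 31213]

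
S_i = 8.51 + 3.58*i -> [8.51, 12.09, 15.67, 19.25, 22.83]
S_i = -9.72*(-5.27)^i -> [-9.72, 51.22, -269.95, 1422.65, -7497.37]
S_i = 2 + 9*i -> [2, 11, 20, 29, 38]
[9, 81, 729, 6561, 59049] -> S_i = 9*9^i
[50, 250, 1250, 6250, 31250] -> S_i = 50*5^i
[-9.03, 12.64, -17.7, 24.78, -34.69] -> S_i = -9.03*(-1.40)^i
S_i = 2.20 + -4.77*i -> [2.2, -2.57, -7.34, -12.11, -16.88]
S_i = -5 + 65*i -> [-5, 60, 125, 190, 255]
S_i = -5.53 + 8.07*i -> [-5.53, 2.54, 10.61, 18.68, 26.75]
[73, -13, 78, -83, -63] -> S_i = Random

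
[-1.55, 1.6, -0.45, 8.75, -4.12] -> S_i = Random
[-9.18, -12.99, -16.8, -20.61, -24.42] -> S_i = -9.18 + -3.81*i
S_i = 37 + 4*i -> [37, 41, 45, 49, 53]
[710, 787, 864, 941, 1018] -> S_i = 710 + 77*i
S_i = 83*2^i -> [83, 166, 332, 664, 1328]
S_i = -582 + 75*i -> [-582, -507, -432, -357, -282]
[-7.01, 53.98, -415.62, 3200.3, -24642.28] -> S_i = -7.01*(-7.70)^i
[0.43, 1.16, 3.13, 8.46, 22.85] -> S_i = 0.43*2.70^i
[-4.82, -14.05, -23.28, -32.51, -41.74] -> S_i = -4.82 + -9.23*i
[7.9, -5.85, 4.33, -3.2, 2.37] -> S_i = 7.90*(-0.74)^i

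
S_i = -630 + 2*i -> [-630, -628, -626, -624, -622]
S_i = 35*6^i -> [35, 210, 1260, 7560, 45360]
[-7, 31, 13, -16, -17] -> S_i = Random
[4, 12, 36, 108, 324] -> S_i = 4*3^i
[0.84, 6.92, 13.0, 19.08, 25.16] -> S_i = 0.84 + 6.08*i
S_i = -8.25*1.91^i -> [-8.25, -15.76, -30.1, -57.48, -109.8]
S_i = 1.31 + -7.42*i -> [1.31, -6.11, -13.53, -20.95, -28.37]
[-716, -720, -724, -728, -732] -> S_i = -716 + -4*i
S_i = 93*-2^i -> [93, -186, 372, -744, 1488]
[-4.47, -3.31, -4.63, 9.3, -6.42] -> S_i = Random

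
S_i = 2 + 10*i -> [2, 12, 22, 32, 42]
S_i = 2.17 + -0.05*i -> [2.17, 2.12, 2.07, 2.02, 1.97]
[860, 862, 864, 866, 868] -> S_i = 860 + 2*i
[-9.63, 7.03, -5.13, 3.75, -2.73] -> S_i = -9.63*(-0.73)^i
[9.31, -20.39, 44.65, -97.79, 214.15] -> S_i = 9.31*(-2.19)^i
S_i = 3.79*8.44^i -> [3.79, 31.99, 269.98, 2278.59, 19231.32]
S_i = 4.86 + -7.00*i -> [4.86, -2.14, -9.14, -16.14, -23.14]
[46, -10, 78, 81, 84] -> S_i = Random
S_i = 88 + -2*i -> [88, 86, 84, 82, 80]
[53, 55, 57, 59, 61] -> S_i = 53 + 2*i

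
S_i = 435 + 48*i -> [435, 483, 531, 579, 627]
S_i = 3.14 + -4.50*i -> [3.14, -1.36, -5.86, -10.36, -14.86]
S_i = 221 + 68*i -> [221, 289, 357, 425, 493]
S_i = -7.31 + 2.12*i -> [-7.31, -5.19, -3.07, -0.95, 1.17]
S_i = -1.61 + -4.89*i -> [-1.61, -6.5, -11.39, -16.28, -21.17]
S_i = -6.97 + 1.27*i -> [-6.97, -5.7, -4.43, -3.16, -1.89]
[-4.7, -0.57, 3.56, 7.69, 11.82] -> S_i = -4.70 + 4.13*i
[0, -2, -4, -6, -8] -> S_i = 0 + -2*i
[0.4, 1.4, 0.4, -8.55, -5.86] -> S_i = Random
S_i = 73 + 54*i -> [73, 127, 181, 235, 289]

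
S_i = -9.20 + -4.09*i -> [-9.2, -13.29, -17.38, -21.47, -25.56]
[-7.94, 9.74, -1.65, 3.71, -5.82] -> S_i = Random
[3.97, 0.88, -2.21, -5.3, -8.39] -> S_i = 3.97 + -3.09*i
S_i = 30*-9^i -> [30, -270, 2430, -21870, 196830]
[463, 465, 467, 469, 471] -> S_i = 463 + 2*i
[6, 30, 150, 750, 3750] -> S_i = 6*5^i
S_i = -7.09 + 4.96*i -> [-7.09, -2.13, 2.83, 7.79, 12.75]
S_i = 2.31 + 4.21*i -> [2.31, 6.52, 10.73, 14.94, 19.15]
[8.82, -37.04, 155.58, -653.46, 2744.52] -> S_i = 8.82*(-4.20)^i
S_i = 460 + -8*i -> [460, 452, 444, 436, 428]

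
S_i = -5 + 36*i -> [-5, 31, 67, 103, 139]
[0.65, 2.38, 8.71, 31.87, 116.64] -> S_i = 0.65*3.66^i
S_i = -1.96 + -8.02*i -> [-1.96, -9.98, -18.0, -26.02, -34.04]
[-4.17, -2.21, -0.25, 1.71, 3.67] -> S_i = -4.17 + 1.96*i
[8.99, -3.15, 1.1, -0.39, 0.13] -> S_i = 8.99*(-0.35)^i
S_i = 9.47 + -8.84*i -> [9.47, 0.63, -8.21, -17.05, -25.89]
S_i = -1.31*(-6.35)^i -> [-1.31, 8.32, -52.82, 335.42, -2129.93]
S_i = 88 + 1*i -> [88, 89, 90, 91, 92]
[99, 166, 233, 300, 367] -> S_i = 99 + 67*i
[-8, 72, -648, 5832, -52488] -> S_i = -8*-9^i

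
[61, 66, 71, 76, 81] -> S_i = 61 + 5*i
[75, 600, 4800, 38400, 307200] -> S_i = 75*8^i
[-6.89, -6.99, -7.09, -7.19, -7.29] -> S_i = -6.89 + -0.10*i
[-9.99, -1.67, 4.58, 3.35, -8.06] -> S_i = Random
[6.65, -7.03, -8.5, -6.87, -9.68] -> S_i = Random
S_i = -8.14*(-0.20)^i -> [-8.14, 1.63, -0.33, 0.07, -0.01]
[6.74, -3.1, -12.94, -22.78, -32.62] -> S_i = 6.74 + -9.84*i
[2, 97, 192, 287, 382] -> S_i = 2 + 95*i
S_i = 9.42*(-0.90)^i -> [9.42, -8.48, 7.63, -6.87, 6.18]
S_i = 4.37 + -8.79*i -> [4.37, -4.42, -13.21, -22.0, -30.79]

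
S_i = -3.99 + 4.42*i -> [-3.99, 0.43, 4.85, 9.27, 13.69]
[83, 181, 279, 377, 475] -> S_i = 83 + 98*i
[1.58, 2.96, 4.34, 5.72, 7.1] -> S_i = 1.58 + 1.38*i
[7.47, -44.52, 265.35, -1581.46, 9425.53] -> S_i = 7.47*(-5.96)^i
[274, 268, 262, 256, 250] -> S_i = 274 + -6*i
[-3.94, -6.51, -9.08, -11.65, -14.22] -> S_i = -3.94 + -2.57*i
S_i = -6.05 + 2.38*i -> [-6.05, -3.67, -1.29, 1.09, 3.47]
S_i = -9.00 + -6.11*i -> [-9.0, -15.11, -21.22, -27.33, -33.44]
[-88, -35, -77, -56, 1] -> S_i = Random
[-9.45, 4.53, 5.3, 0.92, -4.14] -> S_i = Random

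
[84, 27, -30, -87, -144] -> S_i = 84 + -57*i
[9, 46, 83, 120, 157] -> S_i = 9 + 37*i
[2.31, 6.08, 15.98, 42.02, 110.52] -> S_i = 2.31*2.63^i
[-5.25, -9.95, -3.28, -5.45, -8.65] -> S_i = Random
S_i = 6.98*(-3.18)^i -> [6.98, -22.2, 70.58, -224.46, 713.78]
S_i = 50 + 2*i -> [50, 52, 54, 56, 58]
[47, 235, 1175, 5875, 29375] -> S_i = 47*5^i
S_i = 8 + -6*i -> [8, 2, -4, -10, -16]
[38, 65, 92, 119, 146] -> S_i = 38 + 27*i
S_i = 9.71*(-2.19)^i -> [9.71, -21.26, 46.57, -101.99, 223.36]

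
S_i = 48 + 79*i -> [48, 127, 206, 285, 364]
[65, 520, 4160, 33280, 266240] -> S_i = 65*8^i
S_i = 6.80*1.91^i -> [6.8, 12.99, 24.81, 47.38, 90.5]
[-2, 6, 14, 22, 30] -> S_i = -2 + 8*i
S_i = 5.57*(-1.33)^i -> [5.57, -7.41, 9.85, -13.1, 17.43]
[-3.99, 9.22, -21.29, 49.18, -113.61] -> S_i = -3.99*(-2.31)^i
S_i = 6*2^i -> [6, 12, 24, 48, 96]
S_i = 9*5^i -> [9, 45, 225, 1125, 5625]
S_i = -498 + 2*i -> [-498, -496, -494, -492, -490]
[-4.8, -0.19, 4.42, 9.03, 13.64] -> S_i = -4.80 + 4.61*i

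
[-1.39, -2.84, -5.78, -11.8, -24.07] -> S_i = -1.39*2.04^i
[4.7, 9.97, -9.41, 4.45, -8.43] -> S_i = Random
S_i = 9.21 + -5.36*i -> [9.21, 3.85, -1.51, -6.87, -12.23]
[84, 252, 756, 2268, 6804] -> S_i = 84*3^i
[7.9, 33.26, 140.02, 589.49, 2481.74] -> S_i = 7.90*4.21^i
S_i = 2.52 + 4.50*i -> [2.52, 7.02, 11.52, 16.02, 20.52]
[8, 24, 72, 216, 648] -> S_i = 8*3^i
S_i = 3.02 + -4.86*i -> [3.02, -1.84, -6.7, -11.56, -16.42]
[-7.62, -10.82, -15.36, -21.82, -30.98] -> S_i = -7.62*1.42^i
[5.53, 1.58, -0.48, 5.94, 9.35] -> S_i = Random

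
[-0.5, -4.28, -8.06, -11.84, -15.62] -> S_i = -0.50 + -3.78*i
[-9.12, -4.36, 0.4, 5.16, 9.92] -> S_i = -9.12 + 4.76*i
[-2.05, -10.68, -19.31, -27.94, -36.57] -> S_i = -2.05 + -8.63*i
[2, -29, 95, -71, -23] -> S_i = Random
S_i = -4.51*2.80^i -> [-4.51, -12.63, -35.36, -99.0, -277.21]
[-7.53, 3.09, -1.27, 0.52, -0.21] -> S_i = -7.53*(-0.41)^i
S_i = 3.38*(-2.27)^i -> [3.38, -7.67, 17.42, -39.54, 89.75]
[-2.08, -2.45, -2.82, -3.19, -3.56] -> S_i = -2.08 + -0.37*i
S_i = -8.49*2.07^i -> [-8.49, -17.57, -36.38, -75.3, -155.88]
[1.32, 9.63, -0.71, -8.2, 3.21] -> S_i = Random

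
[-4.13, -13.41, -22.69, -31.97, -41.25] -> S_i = -4.13 + -9.28*i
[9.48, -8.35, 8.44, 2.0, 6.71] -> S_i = Random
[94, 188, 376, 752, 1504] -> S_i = 94*2^i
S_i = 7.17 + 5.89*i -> [7.17, 13.06, 18.95, 24.84, 30.73]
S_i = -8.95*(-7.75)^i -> [-8.95, 69.36, -537.56, 4166.09, -32287.16]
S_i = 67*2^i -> [67, 134, 268, 536, 1072]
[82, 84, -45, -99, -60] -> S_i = Random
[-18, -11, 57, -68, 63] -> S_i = Random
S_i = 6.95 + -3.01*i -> [6.95, 3.94, 0.93, -2.08, -5.09]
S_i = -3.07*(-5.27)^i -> [-3.07, 16.18, -85.26, 449.33, -2368.0]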